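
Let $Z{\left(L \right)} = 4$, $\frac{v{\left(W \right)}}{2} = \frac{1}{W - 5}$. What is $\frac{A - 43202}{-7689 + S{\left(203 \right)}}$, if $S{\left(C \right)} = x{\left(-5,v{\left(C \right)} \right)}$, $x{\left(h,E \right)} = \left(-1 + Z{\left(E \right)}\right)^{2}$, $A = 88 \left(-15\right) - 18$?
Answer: $\frac{2227}{384} \approx 5.7995$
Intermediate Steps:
$A = -1338$ ($A = -1320 - 18 = -1338$)
$v{\left(W \right)} = \frac{2}{-5 + W}$ ($v{\left(W \right)} = \frac{2}{W - 5} = \frac{2}{-5 + W}$)
$x{\left(h,E \right)} = 9$ ($x{\left(h,E \right)} = \left(-1 + 4\right)^{2} = 3^{2} = 9$)
$S{\left(C \right)} = 9$
$\frac{A - 43202}{-7689 + S{\left(203 \right)}} = \frac{-1338 - 43202}{-7689 + 9} = - \frac{44540}{-7680} = \left(-44540\right) \left(- \frac{1}{7680}\right) = \frac{2227}{384}$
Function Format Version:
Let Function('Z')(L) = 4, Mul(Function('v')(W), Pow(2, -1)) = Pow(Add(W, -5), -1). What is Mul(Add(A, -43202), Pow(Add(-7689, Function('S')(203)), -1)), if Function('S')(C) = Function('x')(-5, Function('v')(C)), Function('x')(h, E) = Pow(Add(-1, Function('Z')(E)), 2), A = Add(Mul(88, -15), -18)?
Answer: Rational(2227, 384) ≈ 5.7995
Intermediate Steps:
A = -1338 (A = Add(-1320, -18) = -1338)
Function('v')(W) = Mul(2, Pow(Add(-5, W), -1)) (Function('v')(W) = Mul(2, Pow(Add(W, -5), -1)) = Mul(2, Pow(Add(-5, W), -1)))
Function('x')(h, E) = 9 (Function('x')(h, E) = Pow(Add(-1, 4), 2) = Pow(3, 2) = 9)
Function('S')(C) = 9
Mul(Add(A, -43202), Pow(Add(-7689, Function('S')(203)), -1)) = Mul(Add(-1338, -43202), Pow(Add(-7689, 9), -1)) = Mul(-44540, Pow(-7680, -1)) = Mul(-44540, Rational(-1, 7680)) = Rational(2227, 384)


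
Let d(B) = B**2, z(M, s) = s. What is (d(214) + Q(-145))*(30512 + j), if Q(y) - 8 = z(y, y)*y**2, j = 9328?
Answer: -119632388640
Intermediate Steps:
Q(y) = 8 + y**3 (Q(y) = 8 + y*y**2 = 8 + y**3)
(d(214) + Q(-145))*(30512 + j) = (214**2 + (8 + (-145)**3))*(30512 + 9328) = (45796 + (8 - 3048625))*39840 = (45796 - 3048617)*39840 = -3002821*39840 = -119632388640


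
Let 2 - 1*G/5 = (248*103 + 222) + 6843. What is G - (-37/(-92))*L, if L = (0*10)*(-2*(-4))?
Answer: -163035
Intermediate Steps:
L = 0 (L = 0*8 = 0)
G = -163035 (G = 10 - 5*((248*103 + 222) + 6843) = 10 - 5*((25544 + 222) + 6843) = 10 - 5*(25766 + 6843) = 10 - 5*32609 = 10 - 163045 = -163035)
G - (-37/(-92))*L = -163035 - (-37/(-92))*0 = -163035 - (-37*(-1/92))*0 = -163035 - 37*0/92 = -163035 - 1*0 = -163035 + 0 = -163035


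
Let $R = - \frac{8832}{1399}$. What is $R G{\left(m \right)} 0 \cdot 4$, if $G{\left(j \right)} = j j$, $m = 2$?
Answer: $0$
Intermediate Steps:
$G{\left(j \right)} = j^{2}$
$R = - \frac{8832}{1399}$ ($R = \left(-8832\right) \frac{1}{1399} = - \frac{8832}{1399} \approx -6.3131$)
$R G{\left(m \right)} 0 \cdot 4 = - \frac{8832 \cdot 2^{2} \cdot 0 \cdot 4}{1399} = - \frac{8832 \cdot 4 \cdot 0 \cdot 4}{1399} = - \frac{8832 \cdot 0 \cdot 4}{1399} = \left(- \frac{8832}{1399}\right) 0 = 0$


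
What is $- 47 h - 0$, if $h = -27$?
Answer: $1269$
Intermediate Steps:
$- 47 h - 0 = \left(-47\right) \left(-27\right) - 0 = 1269 + \left(-22 + 22\right) = 1269 + 0 = 1269$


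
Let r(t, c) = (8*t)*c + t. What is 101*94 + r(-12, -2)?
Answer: 9674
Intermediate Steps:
r(t, c) = t + 8*c*t (r(t, c) = 8*c*t + t = t + 8*c*t)
101*94 + r(-12, -2) = 101*94 - 12*(1 + 8*(-2)) = 9494 - 12*(1 - 16) = 9494 - 12*(-15) = 9494 + 180 = 9674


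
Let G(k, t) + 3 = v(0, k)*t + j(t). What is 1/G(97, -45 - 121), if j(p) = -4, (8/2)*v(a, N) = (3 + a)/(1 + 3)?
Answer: -8/305 ≈ -0.026230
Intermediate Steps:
v(a, N) = 3/16 + a/16 (v(a, N) = ((3 + a)/(1 + 3))/4 = ((3 + a)/4)/4 = ((3 + a)*(1/4))/4 = (3/4 + a/4)/4 = 3/16 + a/16)
G(k, t) = -7 + 3*t/16 (G(k, t) = -3 + ((3/16 + (1/16)*0)*t - 4) = -3 + ((3/16 + 0)*t - 4) = -3 + (3*t/16 - 4) = -3 + (-4 + 3*t/16) = -7 + 3*t/16)
1/G(97, -45 - 121) = 1/(-7 + 3*(-45 - 121)/16) = 1/(-7 + (3/16)*(-166)) = 1/(-7 - 249/8) = 1/(-305/8) = -8/305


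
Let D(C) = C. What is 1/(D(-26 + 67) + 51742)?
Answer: 1/51783 ≈ 1.9311e-5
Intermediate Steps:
1/(D(-26 + 67) + 51742) = 1/((-26 + 67) + 51742) = 1/(41 + 51742) = 1/51783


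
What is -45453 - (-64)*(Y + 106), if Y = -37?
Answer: -41037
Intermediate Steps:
-45453 - (-64)*(Y + 106) = -45453 - (-64)*(-37 + 106) = -45453 - (-64)*69 = -45453 - 1*(-4416) = -45453 + 4416 = -41037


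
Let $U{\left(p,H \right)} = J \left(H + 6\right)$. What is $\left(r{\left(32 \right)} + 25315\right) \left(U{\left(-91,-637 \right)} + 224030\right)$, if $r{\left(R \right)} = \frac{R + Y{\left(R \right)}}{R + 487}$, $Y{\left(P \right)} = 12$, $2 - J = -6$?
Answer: $\frac{959033785826}{173} \approx 5.5436 \cdot 10^{9}$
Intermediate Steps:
$J = 8$ ($J = 2 - -6 = 2 + 6 = 8$)
$U{\left(p,H \right)} = 48 + 8 H$ ($U{\left(p,H \right)} = 8 \left(H + 6\right) = 8 \left(6 + H\right) = 48 + 8 H$)
$r{\left(R \right)} = \frac{12 + R}{487 + R}$ ($r{\left(R \right)} = \frac{R + 12}{R + 487} = \frac{12 + R}{487 + R}$)
$\left(r{\left(32 \right)} + 25315\right) \left(U{\left(-91,-637 \right)} + 224030\right) = \left(\frac{12 + 32}{487 + 32} + 25315\right) \left(\left(48 + 8 \left(-637\right)\right) + 224030\right) = \left(\frac{1}{519} \cdot 44 + 25315\right) \left(\left(48 - 5096\right) + 224030\right) = \left(\frac{1}{519} \cdot 44 + 25315\right) \left(-5048 + 224030\right) = \left(\frac{44}{519} + 25315\right) 218982 = \frac{13138529}{519} \cdot 218982 = \frac{959033785826}{173}$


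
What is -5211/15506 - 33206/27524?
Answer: -82289975/53348393 ≈ -1.5425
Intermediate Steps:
-5211/15506 - 33206/27524 = -5211*1/15506 - 33206*1/27524 = -5211/15506 - 16603/13762 = -82289975/53348393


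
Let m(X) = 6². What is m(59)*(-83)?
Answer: -2988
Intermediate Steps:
m(X) = 36
m(59)*(-83) = 36*(-83) = -2988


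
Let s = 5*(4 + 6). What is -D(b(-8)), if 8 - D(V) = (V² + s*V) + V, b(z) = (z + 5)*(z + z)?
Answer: 4744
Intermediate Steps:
b(z) = 2*z*(5 + z) (b(z) = (5 + z)*(2*z) = 2*z*(5 + z))
s = 50 (s = 5*10 = 50)
D(V) = 8 - V² - 51*V (D(V) = 8 - ((V² + 50*V) + V) = 8 - (V² + 51*V) = 8 + (-V² - 51*V) = 8 - V² - 51*V)
-D(b(-8)) = -(8 - (2*(-8)*(5 - 8))² - 102*(-8)*(5 - 8)) = -(8 - (2*(-8)*(-3))² - 102*(-8)*(-3)) = -(8 - 1*48² - 51*48) = -(8 - 1*2304 - 2448) = -(8 - 2304 - 2448) = -1*(-4744) = 4744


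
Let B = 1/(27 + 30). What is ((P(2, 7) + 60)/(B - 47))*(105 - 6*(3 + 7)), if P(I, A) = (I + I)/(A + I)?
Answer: -77520/1339 ≈ -57.894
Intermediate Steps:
B = 1/57 ≈ 0.017544
P(I, A) = 2*I/(A + I) (P(I, A) = (2*I)/(A + I) = 2*I/(A + I))
((P(2, 7) + 60)/(B - 47))*(105 - 6*(3 + 7)) = ((2*2/(7 + 2) + 60)/(1/57 - 47))*(105 - 6*(3 + 7)) = ((2*2/9 + 60)/(-2678/57))*(105 - 6*10) = ((2*2*(⅑) + 60)*(-57/2678))*(105 - 60) = ((4/9 + 60)*(-57/2678))*45 = ((544/9)*(-57/2678))*45 = -5168/4017*45 = -77520/1339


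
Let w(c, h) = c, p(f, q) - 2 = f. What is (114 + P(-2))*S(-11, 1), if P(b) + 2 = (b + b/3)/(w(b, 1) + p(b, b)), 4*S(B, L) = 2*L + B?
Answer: -255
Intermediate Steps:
p(f, q) = 2 + f
S(B, L) = L/2 + B/4 (S(B, L) = (2*L + B)/4 = (B + 2*L)/4 = L/2 + B/4)
P(b) = -2 + 4*b/(3*(2 + 2*b)) (P(b) = -2 + (b + b/3)/(b + (2 + b)) = -2 + (b + b*(⅓))/(2 + 2*b) = -2 + (b + b/3)/(2 + 2*b) = -2 + (4*b/3)/(2 + 2*b) = -2 + 4*b/(3*(2 + 2*b)))
(114 + P(-2))*S(-11, 1) = (114 + 2*(-3 - 2*(-2))/(3*(1 - 2)))*((½)*1 + (¼)*(-11)) = (114 + (⅔)*(-3 + 4)/(-1))*(½ - 11/4) = (114 + (⅔)*(-1)*1)*(-9/4) = (114 - ⅔)*(-9/4) = (340/3)*(-9/4) = -255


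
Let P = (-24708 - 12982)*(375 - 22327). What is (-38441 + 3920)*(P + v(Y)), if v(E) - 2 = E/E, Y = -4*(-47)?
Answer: -28561670252043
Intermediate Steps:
P = 827370880 (P = -37690*(-21952) = 827370880)
Y = 188
v(E) = 3 (v(E) = 2 + E/E = 2 + 1 = 3)
(-38441 + 3920)*(P + v(Y)) = (-38441 + 3920)*(827370880 + 3) = -34521*827370883 = -28561670252043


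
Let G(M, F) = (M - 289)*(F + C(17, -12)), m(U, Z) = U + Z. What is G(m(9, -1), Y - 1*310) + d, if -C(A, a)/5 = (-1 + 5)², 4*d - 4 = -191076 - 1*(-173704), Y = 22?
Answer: 99066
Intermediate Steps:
d = -4342 (d = 1 + (-191076 - 1*(-173704))/4 = 1 + (-191076 + 173704)/4 = 1 + (¼)*(-17372) = 1 - 4343 = -4342)
C(A, a) = -80 (C(A, a) = -5*(-1 + 5)² = -5*4² = -5*16 = -80)
G(M, F) = (-289 + M)*(-80 + F) (G(M, F) = (M - 289)*(F - 80) = (-289 + M)*(-80 + F))
G(m(9, -1), Y - 1*310) + d = (23120 - 289*(22 - 1*310) - 80*(9 - 1) + (22 - 1*310)*(9 - 1)) - 4342 = (23120 - 289*(22 - 310) - 80*8 + (22 - 310)*8) - 4342 = (23120 - 289*(-288) - 640 - 288*8) - 4342 = (23120 + 83232 - 640 - 2304) - 4342 = 103408 - 4342 = 99066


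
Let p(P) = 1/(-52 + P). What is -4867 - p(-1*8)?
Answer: -292019/60 ≈ -4867.0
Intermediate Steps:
-4867 - p(-1*8) = -4867 - 1/(-52 - 1*8) = -4867 - 1/(-52 - 8) = -4867 - 1/(-60) = -4867 - 1*(-1/60) = -4867 + 1/60 = -292019/60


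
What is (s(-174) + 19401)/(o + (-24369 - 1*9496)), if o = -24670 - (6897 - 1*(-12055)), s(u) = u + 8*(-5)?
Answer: -19187/77487 ≈ -0.24762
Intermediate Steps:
s(u) = -40 + u (s(u) = u - 40 = -40 + u)
o = -43622 (o = -24670 - (6897 + 12055) = -24670 - 1*18952 = -24670 - 18952 = -43622)
(s(-174) + 19401)/(o + (-24369 - 1*9496)) = ((-40 - 174) + 19401)/(-43622 + (-24369 - 1*9496)) = (-214 + 19401)/(-43622 + (-24369 - 9496)) = 19187/(-43622 - 33865) = 19187/(-77487) = 19187*(-1/77487) = -19187/77487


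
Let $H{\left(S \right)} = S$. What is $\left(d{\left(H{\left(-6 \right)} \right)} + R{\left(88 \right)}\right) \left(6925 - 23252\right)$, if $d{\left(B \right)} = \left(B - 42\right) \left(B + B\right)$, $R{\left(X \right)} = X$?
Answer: $-10841128$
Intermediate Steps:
$d{\left(B \right)} = 2 B \left(-42 + B\right)$ ($d{\left(B \right)} = \left(-42 + B\right) 2 B = 2 B \left(-42 + B\right)$)
$\left(d{\left(H{\left(-6 \right)} \right)} + R{\left(88 \right)}\right) \left(6925 - 23252\right) = \left(2 \left(-6\right) \left(-42 - 6\right) + 88\right) \left(6925 - 23252\right) = \left(2 \left(-6\right) \left(-48\right) + 88\right) \left(-16327\right) = \left(576 + 88\right) \left(-16327\right) = 664 \left(-16327\right) = -10841128$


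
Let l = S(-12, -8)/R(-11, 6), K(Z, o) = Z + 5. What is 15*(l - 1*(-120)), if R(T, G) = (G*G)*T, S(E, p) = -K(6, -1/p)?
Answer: 21605/12 ≈ 1800.4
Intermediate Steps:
K(Z, o) = 5 + Z
S(E, p) = -11 (S(E, p) = -(5 + 6) = -1*11 = -11)
R(T, G) = T*G² (R(T, G) = G²*T = T*G²)
l = 1/36 (l = -11/((-11*6²)) = -11/((-11*36)) = -11/(-396) = -11*(-1/396) = 1/36 ≈ 0.027778)
15*(l - 1*(-120)) = 15*(1/36 - 1*(-120)) = 15*(1/36 + 120) = 15*(4321/36) = 21605/12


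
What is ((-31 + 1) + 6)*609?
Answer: -14616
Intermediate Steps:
((-31 + 1) + 6)*609 = (-30 + 6)*609 = -24*609 = -14616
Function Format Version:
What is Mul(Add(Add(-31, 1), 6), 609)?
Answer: -14616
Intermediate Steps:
Mul(Add(Add(-31, 1), 6), 609) = Mul(Add(-30, 6), 609) = Mul(-24, 609) = -14616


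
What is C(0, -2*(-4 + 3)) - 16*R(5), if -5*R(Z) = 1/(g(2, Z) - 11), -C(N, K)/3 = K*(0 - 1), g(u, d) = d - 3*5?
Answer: 614/105 ≈ 5.8476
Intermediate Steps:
g(u, d) = -15 + d (g(u, d) = d - 15 = -15 + d)
C(N, K) = 3*K (C(N, K) = -3*K*(0 - 1) = -3*K*(-1) = -(-3)*K = 3*K)
R(Z) = -1/(5*(-26 + Z)) (R(Z) = -1/(5*((-15 + Z) - 11)) = -1/(5*(-26 + Z)))
C(0, -2*(-4 + 3)) - 16*R(5) = 3*(-2*(-4 + 3)) - (-16)/(-130 + 5*5) = 3*(-2*(-1)) - (-16)/(-130 + 25) = 3*2 - (-16)/(-105) = 6 - (-16)*(-1)/105 = 6 - 16*1/105 = 6 - 16/105 = 614/105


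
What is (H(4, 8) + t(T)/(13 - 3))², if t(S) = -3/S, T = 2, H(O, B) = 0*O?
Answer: 9/400 ≈ 0.022500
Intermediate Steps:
H(O, B) = 0
(H(4, 8) + t(T)/(13 - 3))² = (0 + (-3/2)/(13 - 3))² = (0 + (-3*½)/10)² = (0 + (⅒)*(-3/2))² = (0 - 3/20)² = (-3/20)² = 9/400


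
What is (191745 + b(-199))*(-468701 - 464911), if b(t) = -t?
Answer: -179201221728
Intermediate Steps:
(191745 + b(-199))*(-468701 - 464911) = (191745 - 1*(-199))*(-468701 - 464911) = (191745 + 199)*(-933612) = 191944*(-933612) = -179201221728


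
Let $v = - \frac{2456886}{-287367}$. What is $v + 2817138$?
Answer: $\frac{269851650844}{95789} \approx 2.8171 \cdot 10^{6}$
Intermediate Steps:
$v = \frac{818962}{95789}$ ($v = \left(-2456886\right) \left(- \frac{1}{287367}\right) = \frac{818962}{95789} \approx 8.5497$)
$v + 2817138 = \frac{818962}{95789} + 2817138 = \frac{269851650844}{95789}$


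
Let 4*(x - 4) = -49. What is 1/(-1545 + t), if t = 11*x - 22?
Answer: -4/6631 ≈ -0.00060323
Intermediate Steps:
x = -33/4 (x = 4 + (¼)*(-49) = 4 - 49/4 = -33/4 ≈ -8.2500)
t = -451/4 (t = 11*(-33/4) - 22 = -363/4 - 22 = -451/4 ≈ -112.75)
1/(-1545 + t) = 1/(-1545 - 451/4) = 1/(-6631/4) = -4/6631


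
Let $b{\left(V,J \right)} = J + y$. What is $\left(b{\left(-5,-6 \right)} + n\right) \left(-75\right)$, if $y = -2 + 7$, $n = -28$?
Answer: $2175$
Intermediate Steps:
$y = 5$
$b{\left(V,J \right)} = 5 + J$ ($b{\left(V,J \right)} = J + 5 = 5 + J$)
$\left(b{\left(-5,-6 \right)} + n\right) \left(-75\right) = \left(\left(5 - 6\right) - 28\right) \left(-75\right) = \left(-1 - 28\right) \left(-75\right) = \left(-29\right) \left(-75\right) = 2175$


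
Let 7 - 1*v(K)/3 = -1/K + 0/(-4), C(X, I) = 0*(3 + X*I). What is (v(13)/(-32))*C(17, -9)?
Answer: 0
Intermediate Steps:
C(X, I) = 0 (C(X, I) = 0*(3 + I*X) = 0)
v(K) = 21 + 3/K (v(K) = 21 - 3*(-1/K + 0/(-4)) = 21 - 3*(-1/K + 0*(-¼)) = 21 - 3*(-1/K + 0) = 21 - (-3)/K = 21 + 3/K)
(v(13)/(-32))*C(17, -9) = ((21 + 3/13)/(-32))*0 = ((21 + 3*(1/13))*(-1/32))*0 = ((21 + 3/13)*(-1/32))*0 = ((276/13)*(-1/32))*0 = -69/104*0 = 0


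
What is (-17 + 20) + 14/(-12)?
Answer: 11/6 ≈ 1.8333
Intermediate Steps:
(-17 + 20) + 14/(-12) = 3 + 14*(-1/12) = 3 - 7/6 = 11/6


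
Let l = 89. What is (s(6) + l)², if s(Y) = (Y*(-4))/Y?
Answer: 7225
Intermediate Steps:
s(Y) = -4 (s(Y) = (-4*Y)/Y = -4)
(s(6) + l)² = (-4 + 89)² = 85² = 7225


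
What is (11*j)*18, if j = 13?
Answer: 2574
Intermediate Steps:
(11*j)*18 = (11*13)*18 = 143*18 = 2574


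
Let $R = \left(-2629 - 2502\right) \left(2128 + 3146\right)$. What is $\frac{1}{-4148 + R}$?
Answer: $- \frac{1}{27065042} \approx -3.6948 \cdot 10^{-8}$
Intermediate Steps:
$R = -27060894$ ($R = \left(-5131\right) 5274 = -27060894$)
$\frac{1}{-4148 + R} = \frac{1}{-4148 - 27060894} = \frac{1}{-27065042} = - \frac{1}{27065042}$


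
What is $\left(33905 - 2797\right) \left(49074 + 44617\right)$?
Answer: $2914539628$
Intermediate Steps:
$\left(33905 - 2797\right) \left(49074 + 44617\right) = 31108 \cdot 93691 = 2914539628$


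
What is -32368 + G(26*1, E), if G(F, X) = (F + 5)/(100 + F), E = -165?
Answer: -4078337/126 ≈ -32368.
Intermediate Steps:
G(F, X) = (5 + F)/(100 + F)
-32368 + G(26*1, E) = -32368 + (5 + 26*1)/(100 + 26*1) = -32368 + (5 + 26)/(100 + 26) = -32368 + 31/126 = -4078337/126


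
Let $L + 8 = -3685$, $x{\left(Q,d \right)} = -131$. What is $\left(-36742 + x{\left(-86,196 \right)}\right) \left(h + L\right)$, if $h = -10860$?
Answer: $536612769$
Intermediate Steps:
$L = -3693$ ($L = -8 - 3685 = -3693$)
$\left(-36742 + x{\left(-86,196 \right)}\right) \left(h + L\right) = \left(-36742 - 131\right) \left(-10860 - 3693\right) = \left(-36873\right) \left(-14553\right) = 536612769$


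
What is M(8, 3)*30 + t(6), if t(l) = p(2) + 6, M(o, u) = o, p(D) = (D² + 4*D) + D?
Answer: 260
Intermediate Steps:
p(D) = D² + 5*D
t(l) = 20 (t(l) = 2*(5 + 2) + 6 = 2*7 + 6 = 14 + 6 = 20)
M(8, 3)*30 + t(6) = 8*30 + 20 = 240 + 20 = 260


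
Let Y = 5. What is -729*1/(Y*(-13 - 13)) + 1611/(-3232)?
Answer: 1073349/210080 ≈ 5.1092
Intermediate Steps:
-729*1/(Y*(-13 - 13)) + 1611/(-3232) = -729*1/(5*(-13 - 13)) + 1611/(-3232) = -729/((-26*5)) + 1611*(-1/3232) = -729/(-130) - 1611/3232 = -729*(-1/130) - 1611/3232 = 729/130 - 1611/3232 = 1073349/210080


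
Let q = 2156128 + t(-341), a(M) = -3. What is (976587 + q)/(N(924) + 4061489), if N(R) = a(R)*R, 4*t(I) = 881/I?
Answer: 4273022379/5536089988 ≈ 0.77185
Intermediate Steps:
t(I) = 881/(4*I) (t(I) = (881/I)/4 = 881/(4*I))
q = 2940957711/1364 (q = 2156128 + (881/4)/(-341) = 2156128 + (881/4)*(-1/341) = 2156128 - 881/1364 = 2940957711/1364 ≈ 2.1561e+6)
N(R) = -3*R
(976587 + q)/(N(924) + 4061489) = (976587 + 2940957711/1364)/(-3*924 + 4061489) = 4273022379/(1364*(-2772 + 4061489)) = (4273022379/1364)/4058717 = (4273022379/1364)*(1/4058717) = 4273022379/5536089988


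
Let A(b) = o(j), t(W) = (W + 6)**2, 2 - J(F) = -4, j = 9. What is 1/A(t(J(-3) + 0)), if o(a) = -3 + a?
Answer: 1/6 ≈ 0.16667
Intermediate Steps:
J(F) = 6 (J(F) = 2 - 1*(-4) = 2 + 4 = 6)
t(W) = (6 + W)**2
A(b) = 6 (A(b) = -3 + 9 = 6)
1/A(t(J(-3) + 0)) = 1/6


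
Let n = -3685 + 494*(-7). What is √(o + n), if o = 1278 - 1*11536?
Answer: I*√17401 ≈ 131.91*I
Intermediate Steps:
o = -10258 (o = 1278 - 11536 = -10258)
n = -7143 (n = -3685 - 3458 = -7143)
√(o + n) = √(-10258 - 7143) = √(-17401) = I*√17401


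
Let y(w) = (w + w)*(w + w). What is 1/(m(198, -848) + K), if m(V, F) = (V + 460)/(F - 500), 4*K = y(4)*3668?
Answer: 674/39555383 ≈ 1.7039e-5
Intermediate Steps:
y(w) = 4*w**2 (y(w) = (2*w)*(2*w) = 4*w**2)
K = 58688 (K = ((4*4**2)*3668)/4 = ((4*16)*3668)/4 = (64*3668)/4 = (1/4)*234752 = 58688)
m(V, F) = (460 + V)/(-500 + F)
1/(m(198, -848) + K) = 1/((460 + 198)/(-500 - 848) + 58688) = 1/(658/(-1348) + 58688) = 1/(-1/1348*658 + 58688) = 1/(-329/674 + 58688) = 1/(39555383/674) = 674/39555383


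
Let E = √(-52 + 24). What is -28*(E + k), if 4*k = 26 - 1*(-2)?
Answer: -196 - 56*I*√7 ≈ -196.0 - 148.16*I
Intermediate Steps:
E = 2*I*√7 (E = √(-28) = 2*I*√7 ≈ 5.2915*I)
k = 7 (k = (26 - 1*(-2))/4 = (26 + 2)/4 = (¼)*28 = 7)
-28*(E + k) = -28*(2*I*√7 + 7) = -28*(7 + 2*I*√7) = -196 - 56*I*√7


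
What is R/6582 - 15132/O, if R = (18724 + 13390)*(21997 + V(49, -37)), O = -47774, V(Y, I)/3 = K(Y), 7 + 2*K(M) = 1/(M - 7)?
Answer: 236125089844025/2201139276 ≈ 1.0727e+5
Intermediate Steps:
K(M) = -7/2 + 1/(2*(-7 + M)) (K(M) = -7/2 + 1/(2*(M - 7)) = -7/2 + 1/(2*(-7 + M)))
V(Y, I) = 3*(50 - 7*Y)/(2*(-7 + Y)) (V(Y, I) = 3*((50 - 7*Y)/(2*(-7 + Y))) = 3*(50 - 7*Y)/(2*(-7 + Y)))
R = 9885058511/14 (R = (18724 + 13390)*(21997 + 3*(50 - 7*49)/(2*(-7 + 49))) = 32114*(21997 + (3/2)*(50 - 343)/42) = 32114*(21997 + (3/2)*(1/42)*(-293)) = 32114*(21997 - 293/28) = 32114*(615623/28) = 9885058511/14 ≈ 7.0608e+8)
R/6582 - 15132/O = (9885058511/14)/6582 - 15132/(-47774) = (9885058511/14)*(1/6582) - 15132*(-1/47774) = 9885058511/92148 + 7566/23887 = 236125089844025/2201139276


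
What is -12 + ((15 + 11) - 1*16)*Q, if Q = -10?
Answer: -112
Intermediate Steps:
-12 + ((15 + 11) - 1*16)*Q = -12 + ((15 + 11) - 1*16)*(-10) = -12 + (26 - 16)*(-10) = -12 + 10*(-10) = -12 - 100 = -112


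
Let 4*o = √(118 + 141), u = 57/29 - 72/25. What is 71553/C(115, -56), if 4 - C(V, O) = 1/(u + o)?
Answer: 3033395724421/166310328 + 12536681875*√259/166310328 ≈ 19453.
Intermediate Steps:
u = -663/725 (u = 57*(1/29) - 72*1/25 = 57/29 - 72/25 = -663/725 ≈ -0.91448)
o = √259/4 (o = √(118 + 141)/4 = √259/4 ≈ 4.0234)
C(V, O) = 4 - 1/(-663/725 + √259/4)
71553/C(115, -56) = 71553/(508724284/129103771 - 2102500*√259/129103771)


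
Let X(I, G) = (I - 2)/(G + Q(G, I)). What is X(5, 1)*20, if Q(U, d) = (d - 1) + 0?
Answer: 12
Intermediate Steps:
Q(U, d) = -1 + d (Q(U, d) = (-1 + d) + 0 = -1 + d)
X(I, G) = (-2 + I)/(-1 + G + I) (X(I, G) = (I - 2)/(G + (-1 + I)) = (-2 + I)/(-1 + G + I))
X(5, 1)*20 = ((-2 + 5)/(-1 + 1 + 5))*20 = (3/5)*20 = ((⅕)*3)*20 = (⅗)*20 = 12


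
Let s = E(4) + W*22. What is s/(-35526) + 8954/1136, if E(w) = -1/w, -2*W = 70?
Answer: 13290617/1681564 ≈ 7.9037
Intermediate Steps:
W = -35 (W = -½*70 = -35)
s = -3081/4 (s = -1/4 - 35*22 = -1*¼ - 770 = -¼ - 770 = -3081/4 ≈ -770.25)
s/(-35526) + 8954/1136 = -3081/4/(-35526) + 8954/1136 = -3081/4*(-1/35526) + 8954*(1/1136) = 1027/47368 + 4477/568 = 13290617/1681564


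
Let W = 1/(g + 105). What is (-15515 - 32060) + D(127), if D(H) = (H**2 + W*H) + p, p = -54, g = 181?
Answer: -9008873/286 ≈ -31500.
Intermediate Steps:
W = 1/286 (W = 1/(181 + 105) = 1/286 ≈ 0.0034965)
D(H) = -54 + H**2 + H/286 (D(H) = (H**2 + H/286) - 54 = -54 + H**2 + H/286)
(-15515 - 32060) + D(127) = (-15515 - 32060) + (-54 + 127**2 + (1/286)*127) = -47575 + (-54 + 16129 + 127/286) = -47575 + 4597577/286 = -9008873/286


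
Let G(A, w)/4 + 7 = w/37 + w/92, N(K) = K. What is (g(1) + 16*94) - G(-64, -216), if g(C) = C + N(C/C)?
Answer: 1333298/851 ≈ 1566.7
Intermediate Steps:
G(A, w) = -28 + 129*w/851 (G(A, w) = -28 + 4*(w/37 + w/92) = -28 + 4*(129*w/3404) = -28 + 129*w/851)
g(C) = 1 + C (g(C) = C + C/C = C + 1 = 1 + C)
(g(1) + 16*94) - G(-64, -216) = ((1 + 1) + 16*94) - (-28 + (129/851)*(-216)) = (2 + 1504) - (-28 - 27864/851) = 1506 - 1*(-51692/851) = 1506 + 51692/851 = 1333298/851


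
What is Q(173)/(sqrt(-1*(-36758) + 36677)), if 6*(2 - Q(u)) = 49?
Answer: -37*sqrt(73435)/440610 ≈ -0.022756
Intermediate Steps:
Q(u) = -37/6 (Q(u) = 2 - 1/6*49 = 2 - 49/6 = -37/6)
Q(173)/(sqrt(-1*(-36758) + 36677)) = -37/(6*sqrt(-1*(-36758) + 36677)) = -37/(6*sqrt(36758 + 36677)) = -37*sqrt(73435)/73435/6 = -37*sqrt(73435)/440610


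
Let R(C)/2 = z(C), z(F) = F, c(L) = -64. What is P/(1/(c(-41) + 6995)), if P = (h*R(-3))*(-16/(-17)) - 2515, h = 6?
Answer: -300327161/17 ≈ -1.7666e+7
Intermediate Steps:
R(C) = 2*C
P = -43331/17 (P = (6*(2*(-3)))*(-16/(-17)) - 2515 = (6*(-6))*(-16*(-1/17)) - 2515 = -36*16/17 - 2515 = -576/17 - 2515 = -43331/17 ≈ -2548.9)
P/(1/(c(-41) + 6995)) = -43331/(17*(1/(-64 + 6995))) = -43331/(17*(1/6931)) = -43331/(17*1/6931) = -43331/17*6931 = -300327161/17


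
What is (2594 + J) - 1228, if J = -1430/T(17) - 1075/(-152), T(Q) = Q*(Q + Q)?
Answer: 60207643/43928 ≈ 1370.6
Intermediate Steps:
T(Q) = 2*Q² (T(Q) = Q*(2*Q) = 2*Q²)
J = 201995/43928 (J = -1430/(2*17²) - 1075/(-152) = -1430/(2*289) - 1075*(-1/152) = -1430/578 + 1075/152 = -1430*1/578 + 1075/152 = -715/289 + 1075/152 = 201995/43928 ≈ 4.5983)
(2594 + J) - 1228 = (2594 + 201995/43928) - 1228 = 114151227/43928 - 1228 = 60207643/43928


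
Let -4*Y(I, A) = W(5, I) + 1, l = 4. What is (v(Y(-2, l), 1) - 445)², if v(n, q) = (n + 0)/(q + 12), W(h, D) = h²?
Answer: 793881/4 ≈ 1.9847e+5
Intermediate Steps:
Y(I, A) = -13/2 (Y(I, A) = -(5² + 1)/4 = -(25 + 1)/4 = -¼*26 = -13/2)
v(n, q) = n/(12 + q)
(v(Y(-2, l), 1) - 445)² = (-13/(2*(12 + 1)) - 445)² = (-13/2/13 - 445)² = (-13/2*1/13 - 445)² = (-½ - 445)² = (-891/2)² = 793881/4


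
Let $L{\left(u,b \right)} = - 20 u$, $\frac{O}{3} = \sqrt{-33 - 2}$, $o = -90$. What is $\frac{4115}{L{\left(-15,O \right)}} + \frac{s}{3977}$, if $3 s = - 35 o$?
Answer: $\frac{3336071}{238620} \approx 13.981$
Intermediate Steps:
$O = 3 i \sqrt{35}$ ($O = 3 \sqrt{-33 - 2} = 3 \sqrt{-35} = 3 i \sqrt{35} \approx 17.748 i$)
$s = 1050$ ($s = \frac{\left(-35\right) \left(-90\right)}{3} = \frac{1}{3} \cdot 3150 = 1050$)
$\frac{4115}{L{\left(-15,O \right)}} + \frac{s}{3977} = \frac{4115}{\left(-20\right) \left(-15\right)} + \frac{1050}{3977} = \frac{4115}{300} + 1050 \cdot \frac{1}{3977} = 4115 \cdot \frac{1}{300} + \frac{1050}{3977} = \frac{823}{60} + \frac{1050}{3977} = \frac{3336071}{238620}$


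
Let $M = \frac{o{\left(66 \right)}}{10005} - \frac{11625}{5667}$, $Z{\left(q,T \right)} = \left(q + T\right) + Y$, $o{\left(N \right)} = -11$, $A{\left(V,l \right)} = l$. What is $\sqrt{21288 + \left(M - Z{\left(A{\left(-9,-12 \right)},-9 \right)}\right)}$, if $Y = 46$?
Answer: $\frac{\sqrt{7594177047690471045}}{18899445} \approx 145.81$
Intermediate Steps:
$Z{\left(q,T \right)} = 46 + T + q$ ($Z{\left(q,T \right)} = \left(q + T\right) + 46 = \left(T + q\right) + 46 = 46 + T + q$)
$M = - \frac{38790154}{18899445}$ ($M = - \frac{11}{10005} - \frac{11625}{5667} = \left(-11\right) \frac{1}{10005} - \frac{3875}{1889} = - \frac{11}{10005} - \frac{3875}{1889} = - \frac{38790154}{18899445} \approx -2.0524$)
$\sqrt{21288 + \left(M - Z{\left(A{\left(-9,-12 \right)},-9 \right)}\right)} = \sqrt{21288 - \frac{511276279}{18899445}} = \sqrt{\frac{401820108881}{18899445}} = \frac{\sqrt{7594177047690471045}}{18899445}$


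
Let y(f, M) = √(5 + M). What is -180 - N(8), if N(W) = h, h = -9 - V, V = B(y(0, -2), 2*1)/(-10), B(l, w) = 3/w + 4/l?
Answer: -3423/20 - 2*√3/15 ≈ -171.38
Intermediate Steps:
V = -3/20 - 2*√3/15 (V = (3/((2*1)) + 4/(√(5 - 2)))/(-10) = (3/2 + 4/(√3))*(-⅒) = (3*(½) + 4*(√3/3))*(-⅒) = (3/2 + 4*√3/3)*(-⅒) = -3/20 - 2*√3/15 ≈ -0.38094)
h = -177/20 + 2*√3/15 (h = -9 - (-3/20 - 2*√3/15) = -9 + (3/20 + 2*√3/15) = -177/20 + 2*√3/15 ≈ -8.6191)
N(W) = -177/20 + 2*√3/15
-180 - N(8) = -180 - (-177/20 + 2*√3/15) = -180 + (177/20 - 2*√3/15) = -3423/20 - 2*√3/15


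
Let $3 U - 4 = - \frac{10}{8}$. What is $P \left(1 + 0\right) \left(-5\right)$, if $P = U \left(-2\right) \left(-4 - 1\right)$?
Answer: $- \frac{275}{6} \approx -45.833$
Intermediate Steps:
$U = \frac{11}{12}$ ($U = \frac{4}{3} + \frac{\left(-10\right) \frac{1}{8}}{3} = \frac{4}{3} + \frac{1}{3} \left(- \frac{5}{4}\right) = \frac{4}{3} - \frac{5}{12} = \frac{11}{12} \approx 0.91667$)
$P = \frac{55}{6}$ ($P = \frac{11}{12} \left(-2\right) \left(-4 - 1\right) = - \frac{11 \left(-4 - 1\right)}{6} = \left(- \frac{11}{6}\right) \left(-5\right) = \frac{55}{6} \approx 9.1667$)
$P \left(1 + 0\right) \left(-5\right) = \frac{55 \left(1 + 0\right) \left(-5\right)}{6} = \frac{55 \cdot 1 \left(-5\right)}{6} = \frac{55}{6} \left(-5\right) = - \frac{275}{6}$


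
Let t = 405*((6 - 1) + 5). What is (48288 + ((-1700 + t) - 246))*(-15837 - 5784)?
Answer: -1089525432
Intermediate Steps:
t = 4050 (t = 405*(5 + 5) = 405*10 = 4050)
(48288 + ((-1700 + t) - 246))*(-15837 - 5784) = (48288 + ((-1700 + 4050) - 246))*(-15837 - 5784) = (48288 + (2350 - 246))*(-21621) = (48288 + 2104)*(-21621) = 50392*(-21621) = -1089525432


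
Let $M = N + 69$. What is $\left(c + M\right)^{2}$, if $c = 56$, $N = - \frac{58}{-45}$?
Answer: $\frac{32296489}{2025} \approx 15949.0$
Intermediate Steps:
$N = \frac{58}{45}$ ($N = \left(-58\right) \left(- \frac{1}{45}\right) = \frac{58}{45} \approx 1.2889$)
$M = \frac{3163}{45}$ ($M = \frac{58}{45} + 69 = \frac{3163}{45} \approx 70.289$)
$\left(c + M\right)^{2} = \left(56 + \frac{3163}{45}\right)^{2} = \left(\frac{5683}{45}\right)^{2} = \frac{32296489}{2025}$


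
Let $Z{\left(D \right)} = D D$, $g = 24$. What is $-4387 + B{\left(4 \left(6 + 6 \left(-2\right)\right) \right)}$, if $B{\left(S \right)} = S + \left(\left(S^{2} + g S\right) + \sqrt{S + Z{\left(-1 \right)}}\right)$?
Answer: $-4411 + i \sqrt{23} \approx -4411.0 + 4.7958 i$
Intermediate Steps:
$Z{\left(D \right)} = D^{2}$
$B{\left(S \right)} = S^{2} + \sqrt{1 + S} + 25 S$ ($B{\left(S \right)} = S + \left(\left(S^{2} + 24 S\right) + \sqrt{S + \left(-1\right)^{2}}\right) = S + \left(\left(S^{2} + 24 S\right) + \sqrt{S + 1}\right) = S + \left(\left(S^{2} + 24 S\right) + \sqrt{1 + S}\right) = S + \left(S^{2} + \sqrt{1 + S} + 24 S\right) = S^{2} + \sqrt{1 + S} + 25 S$)
$-4387 + B{\left(4 \left(6 + 6 \left(-2\right)\right) \right)} = -4387 + \left(\left(4 \left(6 + 6 \left(-2\right)\right)\right)^{2} + \sqrt{1 + 4 \left(6 + 6 \left(-2\right)\right)} + 25 \cdot 4 \left(6 + 6 \left(-2\right)\right)\right) = -4387 + \left(\left(4 \left(6 - 12\right)\right)^{2} + \sqrt{1 + 4 \left(6 - 12\right)} + 25 \cdot 4 \left(6 - 12\right)\right) = -4387 + \left(\left(4 \left(-6\right)\right)^{2} + \sqrt{1 + 4 \left(-6\right)} + 25 \cdot 4 \left(-6\right)\right) = -4387 + \left(\left(-24\right)^{2} + \sqrt{1 - 24} + 25 \left(-24\right)\right) = -4387 + \left(576 + \sqrt{-23} - 600\right) = -4387 + \left(576 + i \sqrt{23} - 600\right) = -4387 - \left(24 - i \sqrt{23}\right) = -4411 + i \sqrt{23}$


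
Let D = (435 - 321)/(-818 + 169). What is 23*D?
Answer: -2622/649 ≈ -4.0401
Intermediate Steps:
D = -114/649 (D = 114/(-649) = 114*(-1/649) = -114/649 ≈ -0.17565)
23*D = 23*(-114/649) = -2622/649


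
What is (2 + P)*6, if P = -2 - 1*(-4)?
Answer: 24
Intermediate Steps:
P = 2 (P = -2 + 4 = 2)
(2 + P)*6 = (2 + 2)*6 = 4*6 = 24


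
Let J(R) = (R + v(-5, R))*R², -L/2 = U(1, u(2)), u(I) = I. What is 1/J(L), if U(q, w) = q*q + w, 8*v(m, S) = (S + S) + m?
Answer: -2/585 ≈ -0.0034188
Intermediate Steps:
v(m, S) = S/4 + m/8 (v(m, S) = ((S + S) + m)/8 = (2*S + m)/8 = (m + 2*S)/8 = S/4 + m/8)
U(q, w) = w + q² (U(q, w) = q² + w = w + q²)
L = -6 (L = -2*(2 + 1²) = -2*(2 + 1) = -2*3 = -6)
J(R) = R²*(-5/8 + 5*R/4) (J(R) = (R + (R/4 + (⅛)*(-5)))*R² = (R + (R/4 - 5/8))*R² = (R + (-5/8 + R/4))*R² = (-5/8 + 5*R/4)*R² = R²*(-5/8 + 5*R/4))
1/J(L) = 1/((5/8)*(-6)²*(-1 + 2*(-6))) = 1/((5/8)*36*(-1 - 12)) = 1/((5/8)*36*(-13)) = 1/(-585/2) = -2/585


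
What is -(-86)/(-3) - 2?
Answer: -92/3 ≈ -30.667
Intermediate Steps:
-(-86)/(-3) - 2 = -(-86)*(-1)/3 - 2 = -2*43/3 - 2 = -86/3 - 2 = -92/3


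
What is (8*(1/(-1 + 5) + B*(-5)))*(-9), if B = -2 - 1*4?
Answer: -2178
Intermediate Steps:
B = -6 (B = -2 - 4 = -6)
(8*(1/(-1 + 5) + B*(-5)))*(-9) = (8*(1/(-1 + 5) - 6*(-5)))*(-9) = (8*(1/4 + 30))*(-9) = (8*(121/4))*(-9) = 242*(-9) = -2178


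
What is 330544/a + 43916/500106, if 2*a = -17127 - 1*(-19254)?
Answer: 55117914110/177287577 ≈ 310.90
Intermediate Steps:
a = 2127/2 (a = (-17127 - 1*(-19254))/2 = (-17127 + 19254)/2 = (1/2)*2127 = 2127/2 ≈ 1063.5)
330544/a + 43916/500106 = 330544/(2127/2) + 43916/500106 = 330544*(2/2127) + 43916*(1/500106) = 661088/2127 + 21958/250053 = 55117914110/177287577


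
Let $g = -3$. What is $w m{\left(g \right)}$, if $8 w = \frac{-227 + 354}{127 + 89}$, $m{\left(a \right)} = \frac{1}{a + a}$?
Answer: $- \frac{127}{10368} \approx -0.012249$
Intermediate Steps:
$m{\left(a \right)} = \frac{1}{2 a}$
$w = \frac{127}{1728}$ ($w = \frac{\left(-227 + 354\right) \frac{1}{127 + 89}}{8} = \frac{127 \cdot \frac{1}{216}}{8} = \frac{1}{8} \cdot \frac{127}{216} = \frac{127}{1728} \approx 0.073495$)
$w m{\left(g \right)} = \frac{127 \frac{1}{2 \left(-3\right)}}{1728} = \frac{127 \cdot \frac{1}{2} \left(- \frac{1}{3}\right)}{1728} = \frac{127}{1728} \left(- \frac{1}{6}\right) = - \frac{127}{10368}$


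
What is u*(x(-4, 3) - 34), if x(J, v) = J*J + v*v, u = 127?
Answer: -1143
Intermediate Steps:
x(J, v) = J² + v²
u*(x(-4, 3) - 34) = 127*(((-4)² + 3²) - 34) = 127*((16 + 9) - 34) = 127*(25 - 34) = 127*(-9) = -1143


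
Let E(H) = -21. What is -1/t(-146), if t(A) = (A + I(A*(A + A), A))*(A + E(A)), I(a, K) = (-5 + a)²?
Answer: 1/303449184161 ≈ 3.2954e-12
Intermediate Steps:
t(A) = (-21 + A)*(A + (-5 + 2*A²)²) (t(A) = (A + (-5 + A*(A + A))²)*(A - 21) = (A + (-5 + A*(2*A))²)*(-21 + A) = (A + (-5 + 2*A²)²)*(-21 + A) = (-21 + A)*(A + (-5 + 2*A²)²))
-1/t(-146) = -1/(-525 - 84*(-146)⁴ - 20*(-146)³ + 4*(-146) + 4*(-146)⁵ + 421*(-146)²) = -1/(-525 - 84*454371856 - 20*(-3112136) - 584 + 4*(-66338290976) + 421*21316) = -1/(-525 - 38167235904 + 62242720 - 584 - 265353163904 + 8974036) = -1/(-303449184161) = -1*(-1/303449184161) = 1/303449184161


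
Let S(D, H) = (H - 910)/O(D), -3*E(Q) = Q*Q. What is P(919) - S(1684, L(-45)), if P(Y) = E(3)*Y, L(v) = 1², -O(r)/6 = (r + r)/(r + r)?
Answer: -5817/2 ≈ -2908.5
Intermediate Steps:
E(Q) = -Q²/3 (E(Q) = -Q*Q/3 = -Q²/3)
O(r) = -6 (O(r) = -6*(r + r)/(r + r) = -6*2*r/(2*r) = -6*2*r*1/(2*r) = -6*1 = -6)
L(v) = 1
S(D, H) = 455/3 - H/6 (S(D, H) = (H - 910)/(-6) = (-910 + H)*(-⅙) = 455/3 - H/6)
P(Y) = -3*Y (P(Y) = (-⅓*3²)*Y = (-⅓*9)*Y = -3*Y)
P(919) - S(1684, L(-45)) = -3*919 - (455/3 - ⅙*1) = -2757 - (455/3 - ⅙) = -2757 - 1*303/2 = -2757 - 303/2 = -5817/2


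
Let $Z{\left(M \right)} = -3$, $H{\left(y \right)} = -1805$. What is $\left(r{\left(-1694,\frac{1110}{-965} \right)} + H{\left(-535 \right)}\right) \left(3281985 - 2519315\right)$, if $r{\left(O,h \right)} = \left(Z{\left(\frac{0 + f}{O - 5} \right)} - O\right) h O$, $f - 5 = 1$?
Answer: $\frac{484739799083410}{193} \approx 2.5116 \cdot 10^{12}$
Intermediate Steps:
$f = 6$ ($f = 5 + 1 = 6$)
$r{\left(O,h \right)} = O h \left(-3 - O\right)$ ($r{\left(O,h \right)} = \left(-3 - O\right) h O = h \left(-3 - O\right) O = O h \left(-3 - O\right)$)
$\left(r{\left(-1694,\frac{1110}{-965} \right)} + H{\left(-535 \right)}\right) \left(3281985 - 2519315\right) = \left(\left(-1\right) \left(-1694\right) \frac{1110}{-965} \left(3 - 1694\right) - 1805\right) \left(3281985 - 2519315\right) = \left(\left(-1\right) \left(-1694\right) 1110 \left(- \frac{1}{965}\right) \left(-1691\right) - 1805\right) 762670 = \left(\left(-1\right) \left(-1694\right) \left(- \frac{222}{193}\right) \left(-1691\right) - 1805\right) 762670 = \left(\frac{635930988}{193} - 1805\right) 762670 = \frac{635582623}{193} \cdot 762670 = \frac{484739799083410}{193}$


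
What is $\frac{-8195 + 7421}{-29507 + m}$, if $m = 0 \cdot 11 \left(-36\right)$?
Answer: $\frac{774}{29507} \approx 0.026231$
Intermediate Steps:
$m = 0$ ($m = 0 \left(-36\right) = 0$)
$\frac{-8195 + 7421}{-29507 + m} = \frac{-8195 + 7421}{-29507 + 0} = - \frac{774}{-29507} = \left(-774\right) \left(- \frac{1}{29507}\right) = \frac{774}{29507}$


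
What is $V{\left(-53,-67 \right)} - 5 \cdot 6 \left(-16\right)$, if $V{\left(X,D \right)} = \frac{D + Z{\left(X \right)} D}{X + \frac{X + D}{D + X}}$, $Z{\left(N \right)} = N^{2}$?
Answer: $\frac{106615}{26} \approx 4100.6$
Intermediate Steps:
$V{\left(X,D \right)} = \frac{D + D X^{2}}{1 + X}$ ($V{\left(X,D \right)} = \frac{D + X^{2} D}{X + \frac{X + D}{D + X}} = \frac{D + D X^{2}}{X + \frac{D + X}{D + X}} = \frac{D + D X^{2}}{X + 1} = \frac{D + D X^{2}}{1 + X}$)
$V{\left(-53,-67 \right)} - 5 \cdot 6 \left(-16\right) = - \frac{67 \left(1 + \left(-53\right)^{2}\right)}{1 - 53} - 5 \cdot 6 \left(-16\right) = - \frac{67 \left(1 + 2809\right)}{-52} - 30 \left(-16\right) = \left(-67\right) \left(- \frac{1}{52}\right) 2810 - -480 = \frac{94135}{26} + 480 = \frac{106615}{26}$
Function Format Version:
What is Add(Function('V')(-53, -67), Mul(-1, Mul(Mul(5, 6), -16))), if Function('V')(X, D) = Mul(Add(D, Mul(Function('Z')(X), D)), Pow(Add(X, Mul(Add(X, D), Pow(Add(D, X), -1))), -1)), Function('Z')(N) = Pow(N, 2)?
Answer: Rational(106615, 26) ≈ 4100.6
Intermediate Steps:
Function('V')(X, D) = Mul(Pow(Add(1, X), -1), Add(D, Mul(D, Pow(X, 2)))) (Function('V')(X, D) = Mul(Add(D, Mul(Pow(X, 2), D)), Pow(Add(X, Mul(Add(X, D), Pow(Add(D, X), -1))), -1)) = Mul(Add(D, Mul(D, Pow(X, 2))), Pow(Add(X, Mul(Add(D, X), Pow(Add(D, X), -1))), -1)) = Mul(Add(D, Mul(D, Pow(X, 2))), Pow(Add(X, 1), -1)) = Mul(Add(D, Mul(D, Pow(X, 2))), Pow(Add(1, X), -1)) = Mul(Pow(Add(1, X), -1), Add(D, Mul(D, Pow(X, 2)))))
Add(Function('V')(-53, -67), Mul(-1, Mul(Mul(5, 6), -16))) = Add(Mul(-67, Pow(Add(1, -53), -1), Add(1, Pow(-53, 2))), Mul(-1, Mul(Mul(5, 6), -16))) = Add(Mul(-67, Pow(-52, -1), Add(1, 2809)), Mul(-1, Mul(30, -16))) = Add(Mul(-67, Rational(-1, 52), 2810), Mul(-1, -480)) = Add(Rational(94135, 26), 480) = Rational(106615, 26)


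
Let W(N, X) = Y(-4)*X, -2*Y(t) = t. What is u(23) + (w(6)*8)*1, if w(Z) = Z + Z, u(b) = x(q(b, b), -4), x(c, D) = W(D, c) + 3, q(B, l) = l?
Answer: 145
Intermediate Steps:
Y(t) = -t/2
W(N, X) = 2*X (W(N, X) = (-½*(-4))*X = 2*X)
x(c, D) = 3 + 2*c (x(c, D) = 2*c + 3 = 3 + 2*c)
u(b) = 3 + 2*b
w(Z) = 2*Z
u(23) + (w(6)*8)*1 = (3 + 2*23) + ((2*6)*8)*1 = (3 + 46) + (12*8)*1 = 49 + 96*1 = 49 + 96 = 145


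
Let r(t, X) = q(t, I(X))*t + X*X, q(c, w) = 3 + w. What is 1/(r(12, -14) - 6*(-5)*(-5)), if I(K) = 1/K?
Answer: 7/568 ≈ 0.012324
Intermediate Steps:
r(t, X) = X**2 + t*(3 + 1/X) (r(t, X) = (3 + 1/X)*t + X*X = t*(3 + 1/X) + X**2 = X**2 + t*(3 + 1/X))
1/(r(12, -14) - 6*(-5)*(-5)) = 1/(((-14)**2 + 3*12 + 12/(-14)) - 6*(-5)*(-5)) = 1/((196 + 36 + 12*(-1/14)) + 30*(-5)) = 1/((196 + 36 - 6/7) - 150) = 1/(1618/7 - 150) = 1/(568/7) = 7/568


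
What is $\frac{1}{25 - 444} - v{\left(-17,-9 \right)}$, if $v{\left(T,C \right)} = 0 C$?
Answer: $- \frac{1}{419} \approx -0.0023866$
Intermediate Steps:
$v{\left(T,C \right)} = 0$
$\frac{1}{25 - 444} - v{\left(-17,-9 \right)} = \frac{1}{25 - 444} - 0 = \frac{1}{-419} + 0 = - \frac{1}{419} + 0 = - \frac{1}{419}$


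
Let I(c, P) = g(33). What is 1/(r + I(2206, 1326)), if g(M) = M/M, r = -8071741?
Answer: -1/8071740 ≈ -1.2389e-7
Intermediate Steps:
g(M) = 1
I(c, P) = 1
1/(r + I(2206, 1326)) = 1/(-8071741 + 1) = 1/(-8071740) = -1/8071740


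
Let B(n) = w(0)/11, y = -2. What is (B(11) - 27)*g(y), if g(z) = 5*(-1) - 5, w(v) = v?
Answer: 270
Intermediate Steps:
g(z) = -10 (g(z) = -5 - 5 = -10)
B(n) = 0 (B(n) = 0/11 = 0*(1/11) = 0)
(B(11) - 27)*g(y) = (0 - 27)*(-10) = -27*(-10) = 270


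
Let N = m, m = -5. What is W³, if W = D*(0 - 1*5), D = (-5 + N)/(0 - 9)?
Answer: -125000/729 ≈ -171.47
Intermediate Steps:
N = -5
D = 10/9 (D = (-5 - 5)/(0 - 9) = -10/(-9) = -10*(-⅑) = 10/9 ≈ 1.1111)
W = -50/9 (W = 10*(0 - 1*5)/9 = 10*(0 - 5)/9 = (10/9)*(-5) = -50/9 ≈ -5.5556)
W³ = (-50/9)³ = -125000/729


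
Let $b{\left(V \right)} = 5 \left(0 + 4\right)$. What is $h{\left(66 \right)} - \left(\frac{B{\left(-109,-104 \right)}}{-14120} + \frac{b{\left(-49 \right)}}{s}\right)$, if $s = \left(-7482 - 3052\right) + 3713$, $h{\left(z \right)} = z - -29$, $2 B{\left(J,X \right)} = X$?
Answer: $\frac{2287404277}{24078130} \approx 94.999$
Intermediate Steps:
$B{\left(J,X \right)} = \frac{X}{2}$
$b{\left(V \right)} = 20$ ($b{\left(V \right)} = 5 \cdot 4 = 20$)
$h{\left(z \right)} = 29 + z$ ($h{\left(z \right)} = z + 29 = 29 + z$)
$s = -6821$ ($s = -10534 + 3713 = -6821$)
$h{\left(66 \right)} - \left(\frac{B{\left(-109,-104 \right)}}{-14120} + \frac{b{\left(-49 \right)}}{s}\right) = \left(29 + 66\right) - \left(\frac{\frac{1}{2} \left(-104\right)}{-14120} + \frac{20}{-6821}\right) = 95 - \left(\left(-52\right) \left(- \frac{1}{14120}\right) + 20 \left(- \frac{1}{6821}\right)\right) = 95 - \left(\frac{13}{3530} - \frac{20}{6821}\right) = 95 - \frac{18073}{24078130} = \frac{2287404277}{24078130}$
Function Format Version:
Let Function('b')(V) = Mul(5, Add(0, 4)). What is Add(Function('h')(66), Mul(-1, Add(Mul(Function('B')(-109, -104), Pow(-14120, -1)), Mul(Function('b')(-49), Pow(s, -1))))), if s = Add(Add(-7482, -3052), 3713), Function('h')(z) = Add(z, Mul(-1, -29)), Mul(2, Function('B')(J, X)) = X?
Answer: Rational(2287404277, 24078130) ≈ 94.999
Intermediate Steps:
Function('B')(J, X) = Mul(Rational(1, 2), X)
Function('b')(V) = 20 (Function('b')(V) = Mul(5, 4) = 20)
Function('h')(z) = Add(29, z) (Function('h')(z) = Add(z, 29) = Add(29, z))
s = -6821 (s = Add(-10534, 3713) = -6821)
Add(Function('h')(66), Mul(-1, Add(Mul(Function('B')(-109, -104), Pow(-14120, -1)), Mul(Function('b')(-49), Pow(s, -1))))) = Add(Add(29, 66), Mul(-1, Add(Mul(Mul(Rational(1, 2), -104), Pow(-14120, -1)), Mul(20, Pow(-6821, -1))))) = Add(95, Mul(-1, Add(Mul(-52, Rational(-1, 14120)), Mul(20, Rational(-1, 6821))))) = Add(95, Mul(-1, Add(Rational(13, 3530), Rational(-20, 6821)))) = Add(95, Mul(-1, Rational(18073, 24078130))) = Add(95, Rational(-18073, 24078130)) = Rational(2287404277, 24078130)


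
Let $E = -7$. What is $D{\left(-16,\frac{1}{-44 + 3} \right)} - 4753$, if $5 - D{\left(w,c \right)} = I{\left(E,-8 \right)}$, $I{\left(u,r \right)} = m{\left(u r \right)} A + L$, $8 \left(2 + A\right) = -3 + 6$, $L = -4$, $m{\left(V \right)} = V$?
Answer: $-4653$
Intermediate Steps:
$A = - \frac{13}{8}$ ($A = -2 + \frac{-3 + 6}{8} = -2 + \frac{1}{8} \cdot 3 = -2 + \frac{3}{8} = - \frac{13}{8} \approx -1.625$)
$I{\left(u,r \right)} = -4 - \frac{13 r u}{8}$ ($I{\left(u,r \right)} = u r \left(- \frac{13}{8}\right) - 4 = r u \left(- \frac{13}{8}\right) - 4 = - \frac{13 r u}{8} - 4 = -4 - \frac{13 r u}{8}$)
$D{\left(w,c \right)} = 100$ ($D{\left(w,c \right)} = 5 - \left(-4 - \left(-13\right) \left(-7\right)\right) = 5 - \left(-4 - 91\right) = 5 - -95 = 5 + 95 = 100$)
$D{\left(-16,\frac{1}{-44 + 3} \right)} - 4753 = 100 - 4753 = -4653$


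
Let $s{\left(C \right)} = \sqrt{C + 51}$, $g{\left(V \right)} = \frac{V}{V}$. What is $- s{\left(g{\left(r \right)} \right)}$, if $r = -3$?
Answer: $- 2 \sqrt{13} \approx -7.2111$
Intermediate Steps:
$g{\left(V \right)} = 1$
$s{\left(C \right)} = \sqrt{51 + C}$
$- s{\left(g{\left(r \right)} \right)} = - \sqrt{51 + 1} = - \sqrt{52} = - 2 \sqrt{13}$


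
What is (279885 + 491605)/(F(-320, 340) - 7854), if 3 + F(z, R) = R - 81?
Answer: -385745/3799 ≈ -101.54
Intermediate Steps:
F(z, R) = -84 + R (F(z, R) = -3 + (R - 81) = -3 + (-81 + R) = -84 + R)
(279885 + 491605)/(F(-320, 340) - 7854) = (279885 + 491605)/((-84 + 340) - 7854) = 771490/(256 - 7854) = 771490/(-7598) = 771490*(-1/7598) = -385745/3799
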